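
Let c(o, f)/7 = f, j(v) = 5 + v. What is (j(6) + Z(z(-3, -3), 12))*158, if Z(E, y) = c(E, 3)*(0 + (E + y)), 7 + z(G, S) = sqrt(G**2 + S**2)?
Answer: 18328 + 9954*sqrt(2) ≈ 32405.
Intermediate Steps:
c(o, f) = 7*f
z(G, S) = -7 + sqrt(G**2 + S**2)
Z(E, y) = 21*E + 21*y (Z(E, y) = (7*3)*(0 + (E + y)) = 21*(E + y) = 21*E + 21*y)
(j(6) + Z(z(-3, -3), 12))*158 = ((5 + 6) + (21*(-7 + sqrt((-3)**2 + (-3)**2)) + 21*12))*158 = (11 + (21*(-7 + sqrt(9 + 9)) + 252))*158 = (11 + (21*(-7 + sqrt(18)) + 252))*158 = (11 + (21*(-7 + 3*sqrt(2)) + 252))*158 = (11 + ((-147 + 63*sqrt(2)) + 252))*158 = (11 + (105 + 63*sqrt(2)))*158 = (116 + 63*sqrt(2))*158 = 18328 + 9954*sqrt(2)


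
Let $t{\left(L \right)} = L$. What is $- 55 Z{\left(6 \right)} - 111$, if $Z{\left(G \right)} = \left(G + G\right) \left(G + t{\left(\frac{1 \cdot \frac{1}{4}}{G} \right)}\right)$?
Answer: $- \frac{8197}{2} \approx -4098.5$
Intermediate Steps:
$Z{\left(G \right)} = 2 G \left(G + \frac{1}{4 G}\right)$ ($Z{\left(G \right)} = \left(G + G\right) \left(G + \frac{1 \cdot \frac{1}{4}}{G}\right) = 2 G \left(G + \frac{1 \cdot \frac{1}{4}}{G}\right) = 2 G \left(G + \frac{1}{4 G}\right)$)
$- 55 Z{\left(6 \right)} - 111 = - 55 \left(\frac{1}{2} + 2 \cdot 6^{2}\right) - 111 = - 55 \left(\frac{1}{2} + 2 \cdot 36\right) - 111 = - 55 \left(\frac{1}{2} + 72\right) - 111 = \left(-55\right) \frac{145}{2} - 111 = - \frac{7975}{2} - 111 = - \frac{8197}{2}$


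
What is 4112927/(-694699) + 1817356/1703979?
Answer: -5745825840689/1183752507321 ≈ -4.8539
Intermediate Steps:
4112927/(-694699) + 1817356/1703979 = 4112927*(-1/694699) + 1817356*(1/1703979) = -4112927/694699 + 1817356/1703979 = -5745825840689/1183752507321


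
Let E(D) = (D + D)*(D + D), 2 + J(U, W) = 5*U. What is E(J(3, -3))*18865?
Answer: 12752740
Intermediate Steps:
J(U, W) = -2 + 5*U
E(D) = 4*D² (E(D) = (2*D)*(2*D) = 4*D²)
E(J(3, -3))*18865 = (4*(-2 + 5*3)²)*18865 = (4*(-2 + 15)²)*18865 = (4*13²)*18865 = (4*169)*18865 = 676*18865 = 12752740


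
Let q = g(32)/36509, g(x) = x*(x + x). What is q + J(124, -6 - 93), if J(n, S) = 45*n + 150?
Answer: 209198618/36509 ≈ 5730.1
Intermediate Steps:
g(x) = 2*x² (g(x) = x*(2*x) = 2*x²)
J(n, S) = 150 + 45*n
q = 2048/36509 (q = (2*32²)/36509 = (2*1024)*(1/36509) = 2048*(1/36509) = 2048/36509 ≈ 0.056096)
q + J(124, -6 - 93) = 2048/36509 + (150 + 45*124) = 2048/36509 + (150 + 5580) = 2048/36509 + 5730 = 209198618/36509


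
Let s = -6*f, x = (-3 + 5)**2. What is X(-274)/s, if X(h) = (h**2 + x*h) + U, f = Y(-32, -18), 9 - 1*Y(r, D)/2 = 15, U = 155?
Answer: 74135/72 ≈ 1029.7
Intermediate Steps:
Y(r, D) = -12 (Y(r, D) = 18 - 2*15 = 18 - 30 = -12)
x = 4 (x = 2**2 = 4)
f = -12
s = 72 (s = -6*(-12) = 72)
X(h) = 155 + h**2 + 4*h (X(h) = (h**2 + 4*h) + 155 = 155 + h**2 + 4*h)
X(-274)/s = (155 + (-274)**2 + 4*(-274))/72 = (155 + 75076 - 1096)*(1/72) = 74135*(1/72) = 74135/72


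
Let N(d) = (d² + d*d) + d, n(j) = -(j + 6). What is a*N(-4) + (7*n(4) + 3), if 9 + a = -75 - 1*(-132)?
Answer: 1277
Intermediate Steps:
n(j) = -6 - j (n(j) = -(6 + j) = -6 - j)
a = 48 (a = -9 + (-75 - 1*(-132)) = -9 + (-75 + 132) = -9 + 57 = 48)
N(d) = d + 2*d² (N(d) = (d² + d²) + d = 2*d² + d = d + 2*d²)
a*N(-4) + (7*n(4) + 3) = 48*(-4*(1 + 2*(-4))) + (7*(-6 - 1*4) + 3) = 48*(-4*(1 - 8)) + (7*(-6 - 4) + 3) = 48*(-4*(-7)) + (7*(-10) + 3) = 48*28 + (-70 + 3) = 1344 - 67 = 1277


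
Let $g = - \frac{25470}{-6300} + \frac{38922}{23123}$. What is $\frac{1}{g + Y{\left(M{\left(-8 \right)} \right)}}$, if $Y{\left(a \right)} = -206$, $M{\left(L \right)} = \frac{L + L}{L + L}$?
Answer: $- \frac{1618610}{324165311} \approx -0.0049932$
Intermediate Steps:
$M{\left(L \right)} = 1$ ($M{\left(L \right)} = \frac{2 L}{2 L} = 2 L \frac{1}{2 L} = 1$)
$g = \frac{9268349}{1618610}$ ($g = \left(-25470\right) \left(- \frac{1}{6300}\right) + 38922 \cdot \frac{1}{23123} = \frac{283}{70} + \frac{38922}{23123} = \frac{9268349}{1618610} \approx 5.7261$)
$\frac{1}{g + Y{\left(M{\left(-8 \right)} \right)}} = \frac{1}{\frac{9268349}{1618610} - 206} = \frac{1}{- \frac{324165311}{1618610}} = - \frac{1618610}{324165311}$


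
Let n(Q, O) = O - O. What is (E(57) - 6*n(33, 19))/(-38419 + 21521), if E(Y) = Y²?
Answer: -3249/16898 ≈ -0.19227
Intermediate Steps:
n(Q, O) = 0
(E(57) - 6*n(33, 19))/(-38419 + 21521) = (57² - 6*0)/(-38419 + 21521) = (3249 + 0)/(-16898) = 3249*(-1/16898) = -3249/16898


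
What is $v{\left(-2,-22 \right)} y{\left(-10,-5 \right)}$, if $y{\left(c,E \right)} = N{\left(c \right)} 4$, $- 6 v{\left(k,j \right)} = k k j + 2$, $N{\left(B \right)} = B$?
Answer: $- \frac{1720}{3} \approx -573.33$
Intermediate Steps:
$v{\left(k,j \right)} = - \frac{1}{3} - \frac{j k^{2}}{6}$ ($v{\left(k,j \right)} = - \frac{k k j + 2}{6} = - \frac{k^{2} j + 2}{6} = - \frac{j k^{2} + 2}{6} = - \frac{2 + j k^{2}}{6} = - \frac{1}{3} - \frac{j k^{2}}{6}$)
$y{\left(c,E \right)} = 4 c$ ($y{\left(c,E \right)} = c 4 = 4 c$)
$v{\left(-2,-22 \right)} y{\left(-10,-5 \right)} = \left(- \frac{1}{3} - - \frac{11 \left(-2\right)^{2}}{3}\right) 4 \left(-10\right) = \left(- \frac{1}{3} - \left(- \frac{11}{3}\right) 4\right) \left(-40\right) = \left(- \frac{1}{3} + \frac{44}{3}\right) \left(-40\right) = \frac{43}{3} \left(-40\right) = - \frac{1720}{3}$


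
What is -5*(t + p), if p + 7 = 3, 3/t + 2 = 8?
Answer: 35/2 ≈ 17.500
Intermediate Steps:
t = ½ (t = 3/(-2 + 8) = 3/6 = 3*(⅙) = ½ ≈ 0.50000)
p = -4 (p = -7 + 3 = -4)
-5*(t + p) = -5*(½ - 4) = -5*(-7/2) = 35/2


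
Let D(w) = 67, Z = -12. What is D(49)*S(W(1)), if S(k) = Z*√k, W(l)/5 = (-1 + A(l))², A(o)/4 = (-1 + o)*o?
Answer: -804*√5 ≈ -1797.8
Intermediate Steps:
A(o) = 4*o*(-1 + o) (A(o) = 4*((-1 + o)*o) = 4*(o*(-1 + o)) = 4*o*(-1 + o))
W(l) = 5*(-1 + 4*l*(-1 + l))²
S(k) = -12*√k
D(49)*S(W(1)) = 67*(-12*√5*(1 - 4*(-1 + 1))) = 67*(-12*√5) = -804*√5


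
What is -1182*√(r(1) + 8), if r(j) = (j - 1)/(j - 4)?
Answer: -2364*√2 ≈ -3343.2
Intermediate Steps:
r(j) = (-1 + j)/(-4 + j)
-1182*√(r(1) + 8) = -1182*√((-1 + 1)/(-4 + 1) + 8) = -1182*√(0/(-3) + 8) = -1182*√(-⅓*0 + 8) = -1182*√(0 + 8) = -2364*√2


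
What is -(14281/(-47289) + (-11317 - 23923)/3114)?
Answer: 285155899/24542991 ≈ 11.619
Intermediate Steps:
-(14281/(-47289) + (-11317 - 23923)/3114) = -(14281*(-1/47289) - 35240*1/3114) = -(-14281/47289 - 17620/1557) = -1*(-285155899/24542991) = 285155899/24542991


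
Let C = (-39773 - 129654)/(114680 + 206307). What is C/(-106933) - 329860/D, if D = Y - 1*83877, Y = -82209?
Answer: 5661088356240391/2850376474716453 ≈ 1.9861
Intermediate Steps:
C = -169427/320987 ≈ -0.52783
D = -166086 (D = -82209 - 1*83877 = -82209 - 83877 = -166086)
C/(-106933) - 329860/D = -169427/320987/(-106933) - 329860/(-166086) = -169427/320987*(-1/106933) - 329860*(-1/166086) = 169427/34324102871 + 164930/83043 = 5661088356240391/2850376474716453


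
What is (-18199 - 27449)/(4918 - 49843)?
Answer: 15216/14975 ≈ 1.0161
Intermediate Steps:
(-18199 - 27449)/(4918 - 49843) = -45648/(-44925) = -45648*(-1/44925) = 15216/14975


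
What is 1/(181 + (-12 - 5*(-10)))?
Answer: 1/219 ≈ 0.0045662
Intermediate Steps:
1/(181 + (-12 - 5*(-10))) = 1/(181 + (-12 + 50)) = 1/(181 + 38) = 1/219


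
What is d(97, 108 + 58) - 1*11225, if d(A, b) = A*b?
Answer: 4877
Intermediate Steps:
d(97, 108 + 58) - 1*11225 = 97*(108 + 58) - 1*11225 = 97*166 - 11225 = 16102 - 11225 = 4877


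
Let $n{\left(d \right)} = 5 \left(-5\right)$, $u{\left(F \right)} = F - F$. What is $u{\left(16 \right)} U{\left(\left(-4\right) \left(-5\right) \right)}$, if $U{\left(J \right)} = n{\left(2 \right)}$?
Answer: $0$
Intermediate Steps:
$u{\left(F \right)} = 0$
$n{\left(d \right)} = -25$
$U{\left(J \right)} = -25$
$u{\left(16 \right)} U{\left(\left(-4\right) \left(-5\right) \right)} = 0 \left(-25\right) = 0$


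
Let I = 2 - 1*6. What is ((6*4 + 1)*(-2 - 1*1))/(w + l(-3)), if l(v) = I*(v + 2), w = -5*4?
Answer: 75/16 ≈ 4.6875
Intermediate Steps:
I = -4 (I = 2 - 6 = -4)
w = -20
l(v) = -8 - 4*v (l(v) = -4*(v + 2) = -4*(2 + v) = -8 - 4*v)
((6*4 + 1)*(-2 - 1*1))/(w + l(-3)) = ((6*4 + 1)*(-2 - 1*1))/(-20 + (-8 - 4*(-3))) = ((24 + 1)*(-2 - 1))/(-20 + (-8 + 12)) = (25*(-3))/(-20 + 4) = -75/(-16) = -75*(-1/16) = 75/16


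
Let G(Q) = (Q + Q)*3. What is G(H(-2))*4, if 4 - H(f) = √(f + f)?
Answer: 96 - 48*I ≈ 96.0 - 48.0*I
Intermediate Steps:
H(f) = 4 - √2*√f (H(f) = 4 - √(f + f) = 4 - √(2*f) = 4 - √2*√f)
G(Q) = 6*Q (G(Q) = (2*Q)*3 = 6*Q)
G(H(-2))*4 = (6*(4 - √2*√(-2)))*4 = (6*(4 - √2*I*√2))*4 = (6*(4 - 2*I))*4 = (24 - 12*I)*4 = 96 - 48*I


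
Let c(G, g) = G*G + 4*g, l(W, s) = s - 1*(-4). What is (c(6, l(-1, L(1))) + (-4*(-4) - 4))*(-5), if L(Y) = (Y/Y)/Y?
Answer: -340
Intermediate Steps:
L(Y) = 1/Y
l(W, s) = 4 + s (l(W, s) = s + 4 = 4 + s)
c(G, g) = G² + 4*g
(c(6, l(-1, L(1))) + (-4*(-4) - 4))*(-5) = ((6² + 4*(4 + 1/1)) + (-4*(-4) - 4))*(-5) = ((36 + 4*(4 + 1)) + (16 - 4))*(-5) = ((36 + 4*5) + 12)*(-5) = ((36 + 20) + 12)*(-5) = (56 + 12)*(-5) = 68*(-5) = -340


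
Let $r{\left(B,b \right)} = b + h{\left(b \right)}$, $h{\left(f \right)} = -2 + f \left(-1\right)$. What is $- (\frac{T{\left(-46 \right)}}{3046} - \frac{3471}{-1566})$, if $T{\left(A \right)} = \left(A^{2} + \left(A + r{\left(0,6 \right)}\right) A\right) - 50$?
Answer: $- \frac{2877625}{795006} \approx -3.6196$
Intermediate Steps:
$h{\left(f \right)} = -2 - f$
$r{\left(B,b \right)} = -2$ ($r{\left(B,b \right)} = b - \left(2 + b\right) = -2$)
$T{\left(A \right)} = -50 + A^{2} + A \left(-2 + A\right)$ ($T{\left(A \right)} = \left(A^{2} + \left(A - 2\right) A\right) - 50 = \left(A^{2} + \left(-2 + A\right) A\right) - 50 = \left(A^{2} + A \left(-2 + A\right)\right) - 50 = -50 + A^{2} + A \left(-2 + A\right)$)
$- (\frac{T{\left(-46 \right)}}{3046} - \frac{3471}{-1566}) = - (\frac{-50 - -92 + 2 \left(-46\right)^{2}}{3046} - \frac{3471}{-1566}) = - (\left(-50 + 92 + 2 \cdot 2116\right) \frac{1}{3046} - - \frac{1157}{522}) = - (\left(-50 + 92 + 4232\right) \frac{1}{3046} + \frac{1157}{522}) = - (4274 \cdot \frac{1}{3046} + \frac{1157}{522}) = - (\frac{2137}{1523} + \frac{1157}{522}) = \left(-1\right) \frac{2877625}{795006} = - \frac{2877625}{795006}$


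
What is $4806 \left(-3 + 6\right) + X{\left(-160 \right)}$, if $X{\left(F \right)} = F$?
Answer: $14258$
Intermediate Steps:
$4806 \left(-3 + 6\right) + X{\left(-160 \right)} = 4806 \left(-3 + 6\right) - 160 = 4806 \cdot 3 - 160 = 14418 - 160 = 14258$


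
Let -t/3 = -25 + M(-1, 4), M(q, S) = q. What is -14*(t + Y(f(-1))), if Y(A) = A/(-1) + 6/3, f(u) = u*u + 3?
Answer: -1064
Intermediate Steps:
t = 78 (t = -3*(-25 - 1) = -3*(-26) = 78)
f(u) = 3 + u**2 (f(u) = u**2 + 3 = 3 + u**2)
Y(A) = 2 - A (Y(A) = A*(-1) + 6*(1/3) = -A + 2 = 2 - A)
-14*(t + Y(f(-1))) = -14*(78 + (2 - (3 + (-1)**2))) = -14*(78 + (2 - (3 + 1))) = -14*(78 + (2 - 1*4)) = -14*(78 + (2 - 4)) = -14*(78 - 2) = -14*76 = -1064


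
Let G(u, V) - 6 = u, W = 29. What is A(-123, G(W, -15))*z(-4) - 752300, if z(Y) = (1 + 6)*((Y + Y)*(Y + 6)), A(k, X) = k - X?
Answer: -734604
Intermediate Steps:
G(u, V) = 6 + u
z(Y) = 14*Y*(6 + Y) (z(Y) = 7*((2*Y)*(6 + Y)) = 7*(2*Y*(6 + Y)) = 14*Y*(6 + Y))
A(-123, G(W, -15))*z(-4) - 752300 = (-123 - (6 + 29))*(14*(-4)*(6 - 4)) - 752300 = (-123 - 1*35)*(14*(-4)*2) - 752300 = (-123 - 35)*(-112) - 752300 = -158*(-112) - 752300 = 17696 - 752300 = -734604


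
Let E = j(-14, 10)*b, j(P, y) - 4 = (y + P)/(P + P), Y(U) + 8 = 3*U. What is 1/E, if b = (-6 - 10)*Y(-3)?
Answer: 7/7888 ≈ 0.00088742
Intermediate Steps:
Y(U) = -8 + 3*U
j(P, y) = 4 + (P + y)/(2*P) (j(P, y) = 4 + (y + P)/(P + P) = 4 + (P + y)/((2*P)) = 4 + (P + y)*(1/(2*P)) = 4 + (P + y)/(2*P))
b = 272 (b = (-6 - 10)*(-8 + 3*(-3)) = -16*(-8 - 9) = -16*(-17) = 272)
E = 7888/7 (E = ((1/2)*(10 + 9*(-14))/(-14))*272 = ((1/2)*(-1/14)*(10 - 126))*272 = ((1/2)*(-1/14)*(-116))*272 = (29/7)*272 = 7888/7 ≈ 1126.9)
1/E = 1/(7888/7) = 7/7888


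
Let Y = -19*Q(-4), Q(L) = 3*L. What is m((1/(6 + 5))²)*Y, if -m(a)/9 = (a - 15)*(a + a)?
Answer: 7444656/14641 ≈ 508.48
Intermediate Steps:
Y = 228 (Y = -57*(-4) = -19*(-12) = 228)
m(a) = -18*a*(-15 + a) (m(a) = -9*(a - 15)*(a + a) = -9*(-15 + a)*2*a = -18*a*(-15 + a))
m((1/(6 + 5))²)*Y = (18*(1/(6 + 5))²*(15 - (1/(6 + 5))²))*228 = (18*(1/11)²*(15 - (1/11)²))*228 = (18*(1/121)*(15 - 1*1/121))*228 = (18*(1/121)*(15 - 1/121))*228 = (18*(1/121)*(1814/121))*228 = (32652/14641)*228 = 7444656/14641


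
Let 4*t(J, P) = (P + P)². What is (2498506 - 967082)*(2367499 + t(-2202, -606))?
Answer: 4188038812640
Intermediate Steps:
t(J, P) = P² (t(J, P) = (P + P)²/4 = (2*P)²/4 = (4*P²)/4 = P²)
(2498506 - 967082)*(2367499 + t(-2202, -606)) = (2498506 - 967082)*(2367499 + (-606)²) = 1531424*(2367499 + 367236) = 1531424*2734735 = 4188038812640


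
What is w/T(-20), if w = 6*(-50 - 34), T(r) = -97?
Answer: 504/97 ≈ 5.1959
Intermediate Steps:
w = -504 (w = 6*(-84) = -504)
w/T(-20) = -504/(-97) = -504*(-1/97) = 504/97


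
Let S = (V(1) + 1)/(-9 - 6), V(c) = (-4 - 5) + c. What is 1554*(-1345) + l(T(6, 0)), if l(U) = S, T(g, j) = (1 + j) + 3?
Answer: -31351943/15 ≈ -2.0901e+6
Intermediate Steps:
T(g, j) = 4 + j
V(c) = -9 + c
S = 7/15 (S = ((-9 + 1) + 1)/(-9 - 6) = (-8 + 1)/(-15) = -7*(-1/15) = 7/15 ≈ 0.46667)
l(U) = 7/15
1554*(-1345) + l(T(6, 0)) = 1554*(-1345) + 7/15 = -2090130 + 7/15 = -31351943/15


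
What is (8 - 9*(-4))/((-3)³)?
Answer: -44/27 ≈ -1.6296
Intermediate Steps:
(8 - 9*(-4))/((-3)³) = (8 + 36)/(-27) = 44*(-1/27) = -44/27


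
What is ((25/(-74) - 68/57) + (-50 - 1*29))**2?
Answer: 115381823041/17791524 ≈ 6485.2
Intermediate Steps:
((25/(-74) - 68/57) + (-50 - 1*29))**2 = ((25*(-1/74) - 68*1/57) + (-50 - 29))**2 = ((-25/74 - 68/57) - 79)**2 = (-6457/4218 - 79)**2 = (-339679/4218)**2 = 115381823041/17791524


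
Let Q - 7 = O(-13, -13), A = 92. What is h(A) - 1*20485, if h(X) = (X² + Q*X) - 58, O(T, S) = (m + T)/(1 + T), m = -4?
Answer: -33914/3 ≈ -11305.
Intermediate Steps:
O(T, S) = (-4 + T)/(1 + T)
Q = 101/12 (Q = 7 + (-4 - 13)/(1 - 13) = 7 - 17/(-12) = 7 - 1/12*(-17) = 7 + 17/12 = 101/12 ≈ 8.4167)
h(X) = -58 + X² + 101*X/12 (h(X) = (X² + 101*X/12) - 58 = -58 + X² + 101*X/12)
h(A) - 1*20485 = (-58 + 92² + (101/12)*92) - 1*20485 = (-58 + 8464 + 2323/3) - 20485 = 27541/3 - 20485 = -33914/3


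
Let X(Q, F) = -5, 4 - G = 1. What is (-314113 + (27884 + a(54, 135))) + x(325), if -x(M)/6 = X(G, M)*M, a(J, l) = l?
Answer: -276344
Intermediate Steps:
G = 3 (G = 4 - 1*1 = 4 - 1 = 3)
x(M) = 30*M (x(M) = -(-30)*M = 30*M)
(-314113 + (27884 + a(54, 135))) + x(325) = (-314113 + (27884 + 135)) + 30*325 = (-314113 + 28019) + 9750 = -286094 + 9750 = -276344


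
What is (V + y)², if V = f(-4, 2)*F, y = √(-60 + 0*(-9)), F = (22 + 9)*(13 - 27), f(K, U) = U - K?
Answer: 6780756 - 10416*I*√15 ≈ 6.7808e+6 - 40341.0*I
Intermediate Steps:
F = -434 (F = 31*(-14) = -434)
y = 2*I*√15 (y = √(-60 + 0) = √(-60) = 2*I*√15 ≈ 7.746*I)
V = -2604 (V = (2 - 1*(-4))*(-434) = (2 + 4)*(-434) = 6*(-434) = -2604)
(V + y)² = (-2604 + 2*I*√15)²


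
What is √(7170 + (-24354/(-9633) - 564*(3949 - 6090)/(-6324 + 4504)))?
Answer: 3*√54051198005/8645 ≈ 80.679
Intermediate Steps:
√(7170 + (-24354/(-9633) - 564*(3949 - 6090)/(-6324 + 4504))) = √(7170 + (-24354*(-1/9633) - 564/((-1820/(-2141))))) = √(7170 + (8118/3211 - 564/((-1820*(-1/2141))))) = √(7170 + (8118/3211 - 564/1820/2141)) = √(7170 + (8118/3211 - 564*2141/1820)) = √(7170 + (8118/3211 - 301881/455)) = √(7170 - 74280477/112385) = √(731519973/112385) = 3*√54051198005/8645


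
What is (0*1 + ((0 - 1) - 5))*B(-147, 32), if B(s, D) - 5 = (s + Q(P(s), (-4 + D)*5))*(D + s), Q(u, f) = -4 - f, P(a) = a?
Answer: -200820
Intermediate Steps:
B(s, D) = 5 + (D + s)*(16 + s - 5*D) (B(s, D) = 5 + (s + (-4 - (-4 + D)*5))*(D + s) = 5 + (s + (-4 - (-20 + 5*D)))*(D + s) = 5 + (s + (-4 + (20 - 5*D)))*(D + s) = 5 + (s + (16 - 5*D))*(D + s) = 5 + (16 + s - 5*D)*(D + s) = 5 + (D + s)*(16 + s - 5*D))
(0*1 + ((0 - 1) - 5))*B(-147, 32) = (0*1 + ((0 - 1) - 5))*(5 + (-147)**2 + 32*(-147) - 1*32*(-16 + 5*32) - 1*(-147)*(-16 + 5*32)) = (0 + (-1 - 5))*(5 + 21609 - 4704 - 1*32*(-16 + 160) - 1*(-147)*(-16 + 160)) = (0 - 6)*(5 + 21609 - 4704 - 1*32*144 - 1*(-147)*144) = -6*(5 + 21609 - 4704 - 4608 + 21168) = -6*33470 = -200820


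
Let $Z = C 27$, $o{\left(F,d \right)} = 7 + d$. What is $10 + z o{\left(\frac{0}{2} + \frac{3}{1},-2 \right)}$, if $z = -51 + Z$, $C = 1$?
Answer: $-110$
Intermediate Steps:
$Z = 27$ ($Z = 1 \cdot 27 = 27$)
$z = -24$ ($z = -51 + 27 = -24$)
$10 + z o{\left(\frac{0}{2} + \frac{3}{1},-2 \right)} = 10 - 24 \left(7 - 2\right) = 10 - 120 = -110$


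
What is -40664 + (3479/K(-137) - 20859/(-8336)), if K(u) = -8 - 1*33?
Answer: -13926124989/341776 ≈ -40746.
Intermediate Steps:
K(u) = -41 (K(u) = -8 - 33 = -41)
-40664 + (3479/K(-137) - 20859/(-8336)) = -40664 + (3479/(-41) - 20859/(-8336)) = -40664 + (3479*(-1/41) - 20859*(-1/8336)) = -40664 + (-3479/41 + 20859/8336) = -40664 - 28145725/341776 = -13926124989/341776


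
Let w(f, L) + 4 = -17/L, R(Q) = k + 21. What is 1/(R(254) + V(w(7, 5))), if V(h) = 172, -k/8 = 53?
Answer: -1/231 ≈ -0.0043290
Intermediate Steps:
k = -424 (k = -8*53 = -424)
R(Q) = -403 (R(Q) = -424 + 21 = -403)
w(f, L) = -4 - 17/L
1/(R(254) + V(w(7, 5))) = 1/(-403 + 172) = 1/(-231) = -1/231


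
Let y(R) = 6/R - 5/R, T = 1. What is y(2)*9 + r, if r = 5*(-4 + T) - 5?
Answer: -31/2 ≈ -15.500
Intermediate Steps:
y(R) = 1/R
r = -20 (r = 5*(-4 + 1) - 5 = 5*(-3) - 5 = -15 - 5 = -20)
y(2)*9 + r = 9/2 - 20 = -31/2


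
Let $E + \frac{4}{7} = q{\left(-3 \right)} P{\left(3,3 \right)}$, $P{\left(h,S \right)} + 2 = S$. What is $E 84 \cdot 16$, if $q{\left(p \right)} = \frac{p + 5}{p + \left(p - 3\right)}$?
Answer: $- \frac{3200}{3} \approx -1066.7$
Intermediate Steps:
$P{\left(h,S \right)} = -2 + S$
$q{\left(p \right)} = \frac{5 + p}{-3 + 2 p}$ ($q{\left(p \right)} = \frac{5 + p}{p + \left(p - 3\right)} = \frac{5 + p}{p + \left(-3 + p\right)} = \frac{5 + p}{-3 + 2 p}$)
$E = - \frac{50}{63}$ ($E = - \frac{4}{7} + \frac{5 - 3}{-3 + 2 \left(-3\right)} \left(-2 + 3\right) = - \frac{4}{7} + \frac{1}{-3 - 6} \cdot 2 \cdot 1 = - \frac{4}{7} + \frac{1}{-9} \cdot 2 \cdot 1 = - \frac{4}{7} + \left(- \frac{1}{9}\right) 2 \cdot 1 = - \frac{4}{7} - \frac{2}{9} = - \frac{50}{63} \approx -0.79365$)
$E 84 \cdot 16 = \left(- \frac{50}{63}\right) 84 \cdot 16 = \left(- \frac{200}{3}\right) 16 = - \frac{3200}{3}$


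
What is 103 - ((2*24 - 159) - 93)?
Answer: 307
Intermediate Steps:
103 - ((2*24 - 159) - 93) = 103 - ((48 - 159) - 93) = 103 - (-111 - 93) = 103 - 1*(-204) = 103 + 204 = 307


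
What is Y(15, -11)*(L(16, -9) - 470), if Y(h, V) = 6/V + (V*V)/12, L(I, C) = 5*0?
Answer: -295865/66 ≈ -4482.8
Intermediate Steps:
L(I, C) = 0
Y(h, V) = 6/V + V**2/12 (Y(h, V) = 6/V + V**2*(1/12) = 6/V + V**2/12)
Y(15, -11)*(L(16, -9) - 470) = ((1/12)*(72 + (-11)**3)/(-11))*(0 - 470) = ((1/12)*(-1/11)*(72 - 1331))*(-470) = ((1/12)*(-1/11)*(-1259))*(-470) = (1259/132)*(-470) = -295865/66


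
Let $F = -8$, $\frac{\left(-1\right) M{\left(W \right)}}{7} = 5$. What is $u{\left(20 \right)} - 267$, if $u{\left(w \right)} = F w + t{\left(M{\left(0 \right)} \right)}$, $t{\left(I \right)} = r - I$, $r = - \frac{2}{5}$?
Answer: $- \frac{1962}{5} \approx -392.4$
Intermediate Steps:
$M{\left(W \right)} = -35$ ($M{\left(W \right)} = \left(-7\right) 5 = -35$)
$r = - \frac{2}{5}$ ($r = \left(-2\right) \frac{1}{5} = - \frac{2}{5} \approx -0.4$)
$t{\left(I \right)} = - \frac{2}{5} - I$
$u{\left(w \right)} = \frac{173}{5} - 8 w$ ($u{\left(w \right)} = - 8 w - - \frac{173}{5} = - 8 w + \left(- \frac{2}{5} + 35\right) = - 8 w + \frac{173}{5} = \frac{173}{5} - 8 w$)
$u{\left(20 \right)} - 267 = \left(\frac{173}{5} - 160\right) - 267 = - \frac{627}{5} - 267 = - \frac{1962}{5}$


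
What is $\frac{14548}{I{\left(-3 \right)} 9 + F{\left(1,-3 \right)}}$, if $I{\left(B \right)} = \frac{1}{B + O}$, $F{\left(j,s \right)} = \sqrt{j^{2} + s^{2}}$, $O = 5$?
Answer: $\frac{261864}{41} - \frac{58192 \sqrt{10}}{41} \approx 1898.7$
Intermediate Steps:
$I{\left(B \right)} = \frac{1}{5 + B}$ ($I{\left(B \right)} = \frac{1}{B + 5} = \frac{1}{5 + B}$)
$\frac{14548}{I{\left(-3 \right)} 9 + F{\left(1,-3 \right)}} = \frac{14548}{\frac{1}{5 - 3} \cdot 9 + \sqrt{1^{2} + \left(-3\right)^{2}}} = \frac{14548}{\frac{1}{2} \cdot 9 + \sqrt{1 + 9}} = \frac{14548}{\frac{1}{2} \cdot 9 + \sqrt{10}} = \frac{14548}{\frac{9}{2} + \sqrt{10}}$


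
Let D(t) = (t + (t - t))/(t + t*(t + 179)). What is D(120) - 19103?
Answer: -5730899/300 ≈ -19103.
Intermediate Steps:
D(t) = t/(t + t*(179 + t)) (D(t) = (t + 0)/(t + t*(179 + t)) = t/(t + t*(179 + t)))
D(120) - 19103 = 1/(180 + 120) - 19103 = 1/300 - 19103 = -5730899/300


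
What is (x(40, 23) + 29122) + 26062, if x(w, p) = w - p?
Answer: 55201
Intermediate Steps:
(x(40, 23) + 29122) + 26062 = ((40 - 1*23) + 29122) + 26062 = ((40 - 23) + 29122) + 26062 = (17 + 29122) + 26062 = 29139 + 26062 = 55201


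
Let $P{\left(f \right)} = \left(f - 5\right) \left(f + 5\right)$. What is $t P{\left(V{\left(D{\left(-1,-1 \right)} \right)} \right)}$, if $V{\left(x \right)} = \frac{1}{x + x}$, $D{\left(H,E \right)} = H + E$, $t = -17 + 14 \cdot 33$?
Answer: $- \frac{177555}{16} \approx -11097.0$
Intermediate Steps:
$t = 445$ ($t = -17 + 462 = 445$)
$D{\left(H,E \right)} = E + H$
$V{\left(x \right)} = \frac{1}{2 x}$
$P{\left(f \right)} = \left(-5 + f\right) \left(5 + f\right)$
$t P{\left(V{\left(D{\left(-1,-1 \right)} \right)} \right)} = 445 \left(-25 + \left(\frac{1}{2 \left(-1 - 1\right)}\right)^{2}\right) = 445 \left(-25 + \left(\frac{1}{2 \left(-2\right)}\right)^{2}\right) = 445 \left(-25 + \left(\frac{1}{2} \left(- \frac{1}{2}\right)\right)^{2}\right) = 445 \left(-25 + \left(- \frac{1}{4}\right)^{2}\right) = 445 \left(-25 + \frac{1}{16}\right) = 445 \left(- \frac{399}{16}\right) = - \frac{177555}{16}$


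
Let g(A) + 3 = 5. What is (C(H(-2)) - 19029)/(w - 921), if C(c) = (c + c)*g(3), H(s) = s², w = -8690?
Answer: 19013/9611 ≈ 1.9783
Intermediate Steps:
g(A) = 2 (g(A) = -3 + 5 = 2)
C(c) = 4*c (C(c) = (c + c)*2 = (2*c)*2 = 4*c)
(C(H(-2)) - 19029)/(w - 921) = (4*(-2)² - 19029)/(-8690 - 921) = (4*4 - 19029)/(-9611) = (16 - 19029)*(-1/9611) = -19013*(-1/9611) = 19013/9611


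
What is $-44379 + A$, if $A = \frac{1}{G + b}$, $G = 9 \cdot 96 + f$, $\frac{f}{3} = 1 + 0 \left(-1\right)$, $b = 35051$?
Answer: $- \frac{1594004921}{35918} \approx -44379.0$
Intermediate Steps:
$f = 3$ ($f = 3 \left(1 + 0 \left(-1\right)\right) = 3 \left(1 + 0\right) = 3 \cdot 1 = 3$)
$G = 867$ ($G = 9 \cdot 96 + 3 = 864 + 3 = 867$)
$A = \frac{1}{35918}$ ($A = \frac{1}{867 + 35051} = \frac{1}{35918} \approx 2.7841 \cdot 10^{-5}$)
$-44379 + A = -44379 + \frac{1}{35918} = - \frac{1594004921}{35918}$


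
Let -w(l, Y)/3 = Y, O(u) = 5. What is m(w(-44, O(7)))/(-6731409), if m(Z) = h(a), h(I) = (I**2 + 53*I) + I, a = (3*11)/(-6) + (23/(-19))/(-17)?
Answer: 36679713/936374892748 ≈ 3.9172e-5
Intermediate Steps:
w(l, Y) = -3*Y
a = -3507/646 (a = 33*(-1/6) + (23*(-1/19))*(-1/17) = -11/2 - 23/19*(-1/17) = -11/2 + 23/323 = -3507/646 ≈ -5.4288)
h(I) = I**2 + 54*I
m(Z) = -110039139/417316 (m(Z) = -3507*(54 - 3507/646)/646 = -3507/646*31377/646 = -110039139/417316)
m(w(-44, O(7)))/(-6731409) = -110039139/417316/(-6731409) = -110039139/417316*(-1/6731409) = 36679713/936374892748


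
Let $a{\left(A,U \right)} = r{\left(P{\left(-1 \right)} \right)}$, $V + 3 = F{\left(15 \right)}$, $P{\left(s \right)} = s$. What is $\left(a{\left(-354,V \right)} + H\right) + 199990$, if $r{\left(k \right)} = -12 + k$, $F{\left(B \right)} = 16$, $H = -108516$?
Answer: $91461$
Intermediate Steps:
$V = 13$ ($V = -3 + 16 = 13$)
$a{\left(A,U \right)} = -13$ ($a{\left(A,U \right)} = -12 - 1 = -13$)
$\left(a{\left(-354,V \right)} + H\right) + 199990 = \left(-13 - 108516\right) + 199990 = -108529 + 199990 = 91461$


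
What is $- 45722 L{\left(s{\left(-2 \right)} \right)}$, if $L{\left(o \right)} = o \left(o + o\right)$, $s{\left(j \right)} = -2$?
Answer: $-365776$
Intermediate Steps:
$L{\left(o \right)} = 2 o^{2}$ ($L{\left(o \right)} = o 2 o = 2 o^{2}$)
$- 45722 L{\left(s{\left(-2 \right)} \right)} = - 45722 \cdot 2 \left(-2\right)^{2} = - 45722 \cdot 2 \cdot 4 = \left(-45722\right) 8 = -365776$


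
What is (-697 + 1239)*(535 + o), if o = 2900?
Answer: 1861770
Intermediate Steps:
(-697 + 1239)*(535 + o) = (-697 + 1239)*(535 + 2900) = 542*3435 = 1861770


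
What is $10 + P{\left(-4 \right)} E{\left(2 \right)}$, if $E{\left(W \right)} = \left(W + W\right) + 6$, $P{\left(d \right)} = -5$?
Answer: $-40$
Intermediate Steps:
$E{\left(W \right)} = 6 + 2 W$ ($E{\left(W \right)} = 2 W + 6 = 6 + 2 W$)
$10 + P{\left(-4 \right)} E{\left(2 \right)} = 10 - 5 \left(6 + 2 \cdot 2\right) = 10 - 5 \left(6 + 4\right) = 10 - 50 = -40$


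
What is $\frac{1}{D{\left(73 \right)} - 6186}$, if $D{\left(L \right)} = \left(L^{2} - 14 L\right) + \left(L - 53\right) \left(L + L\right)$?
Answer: $\frac{1}{1041} \approx 0.00096061$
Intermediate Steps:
$D{\left(L \right)} = L^{2} - 14 L + 2 L \left(-53 + L\right)$ ($D{\left(L \right)} = \left(L^{2} - 14 L\right) + \left(-53 + L\right) 2 L = \left(L^{2} - 14 L\right) + 2 L \left(-53 + L\right) = L^{2} - 14 L + 2 L \left(-53 + L\right)$)
$\frac{1}{D{\left(73 \right)} - 6186} = \frac{1}{3 \cdot 73 \left(-40 + 73\right) - 6186} = \frac{1}{3 \cdot 73 \cdot 33 - 6186} = \frac{1}{7227 - 6186} = \frac{1}{1041}$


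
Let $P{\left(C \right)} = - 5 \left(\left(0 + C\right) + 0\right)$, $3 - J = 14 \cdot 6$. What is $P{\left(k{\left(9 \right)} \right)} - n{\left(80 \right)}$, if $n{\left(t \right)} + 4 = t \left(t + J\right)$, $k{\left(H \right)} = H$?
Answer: $39$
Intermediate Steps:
$J = -81$ ($J = 3 - 14 \cdot 6 = 3 - 84 = -81$)
$P{\left(C \right)} = - 5 C$ ($P{\left(C \right)} = - 5 \left(C + 0\right) = - 5 C$)
$n{\left(t \right)} = -4 + t \left(-81 + t\right)$ ($n{\left(t \right)} = -4 + t \left(t - 81\right) = -4 + t \left(-81 + t\right)$)
$P{\left(k{\left(9 \right)} \right)} - n{\left(80 \right)} = \left(-5\right) 9 - \left(-4 + 80^{2} - 6480\right) = -45 - \left(-4 + 6400 - 6480\right) = -45 - -84 = -45 + 84 = 39$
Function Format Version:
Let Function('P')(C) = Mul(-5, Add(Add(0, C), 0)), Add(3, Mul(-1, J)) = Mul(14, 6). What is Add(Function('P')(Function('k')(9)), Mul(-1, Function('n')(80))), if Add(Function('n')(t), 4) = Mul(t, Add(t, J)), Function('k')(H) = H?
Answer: 39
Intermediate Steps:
J = -81 (J = Add(3, Mul(-1, Mul(14, 6))) = Add(3, Mul(-1, 84)) = Add(3, -84) = -81)
Function('P')(C) = Mul(-5, C) (Function('P')(C) = Mul(-5, Add(C, 0)) = Mul(-5, C))
Function('n')(t) = Add(-4, Mul(t, Add(-81, t))) (Function('n')(t) = Add(-4, Mul(t, Add(t, -81))) = Add(-4, Mul(t, Add(-81, t))))
Add(Function('P')(Function('k')(9)), Mul(-1, Function('n')(80))) = Add(Mul(-5, 9), Mul(-1, Add(-4, Pow(80, 2), Mul(-81, 80)))) = Add(-45, Mul(-1, Add(-4, 6400, -6480))) = Add(-45, Mul(-1, -84)) = Add(-45, 84) = 39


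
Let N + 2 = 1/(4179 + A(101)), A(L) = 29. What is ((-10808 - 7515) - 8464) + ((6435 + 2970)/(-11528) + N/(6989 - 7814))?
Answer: -73833642849/2756240 ≈ -26788.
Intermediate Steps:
N = -8415/4208 (N = -2 + 1/(4179 + 29) = -2 + 1/4208 = -8415/4208 ≈ -1.9998)
((-10808 - 7515) - 8464) + ((6435 + 2970)/(-11528) + N/(6989 - 7814)) = ((-10808 - 7515) - 8464) + ((6435 + 2970)/(-11528) - 8415/(4208*(6989 - 7814))) = (-18323 - 8464) + (9405*(-1/11528) - 8415/4208/(-825)) = -26787 + (-855/1048 - 8415/4208*(-1/825)) = -26787 + (-855/1048 + 51/21040) = -26787 - 2241969/2756240 = -73833642849/2756240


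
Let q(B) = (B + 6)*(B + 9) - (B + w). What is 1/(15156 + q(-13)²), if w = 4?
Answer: 1/16525 ≈ 6.0514e-5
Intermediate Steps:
q(B) = -4 - B + (6 + B)*(9 + B) (q(B) = (B + 6)*(B + 9) - (B + 4) = (6 + B)*(9 + B) - (4 + B) = (6 + B)*(9 + B) + (-4 - B) = -4 - B + (6 + B)*(9 + B))
1/(15156 + q(-13)²) = 1/(15156 + (50 + (-13)² + 14*(-13))²) = 1/(15156 + (50 + 169 - 182)²) = 1/(15156 + 37²) = 1/(15156 + 1369) = 1/16525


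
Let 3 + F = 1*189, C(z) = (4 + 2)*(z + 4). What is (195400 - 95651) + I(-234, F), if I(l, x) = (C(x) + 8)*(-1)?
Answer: 98601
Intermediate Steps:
C(z) = 24 + 6*z (C(z) = 6*(4 + z) = 24 + 6*z)
F = 186 (F = -3 + 1*189 = -3 + 189 = 186)
I(l, x) = -32 - 6*x (I(l, x) = ((24 + 6*x) + 8)*(-1) = (32 + 6*x)*(-1) = -32 - 6*x)
(195400 - 95651) + I(-234, F) = (195400 - 95651) + (-32 - 6*186) = 99749 + (-32 - 1116) = 99749 - 1148 = 98601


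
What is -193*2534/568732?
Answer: -244531/284366 ≈ -0.85992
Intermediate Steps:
-193*2534/568732 = -489062*1/568732 = -244531/284366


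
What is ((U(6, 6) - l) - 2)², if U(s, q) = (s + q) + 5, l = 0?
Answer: 225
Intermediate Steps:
U(s, q) = 5 + q + s (U(s, q) = (q + s) + 5 = 5 + q + s)
((U(6, 6) - l) - 2)² = (((5 + 6 + 6) - 1*0) - 2)² = ((17 + 0) - 2)² = (17 - 2)² = 15² = 225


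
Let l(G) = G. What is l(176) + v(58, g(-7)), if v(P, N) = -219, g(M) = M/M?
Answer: -43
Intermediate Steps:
g(M) = 1
l(176) + v(58, g(-7)) = 176 - 219 = -43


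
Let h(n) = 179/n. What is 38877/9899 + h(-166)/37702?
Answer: 243311176643/61953208268 ≈ 3.9273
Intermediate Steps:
38877/9899 + h(-166)/37702 = 38877/9899 + (179/(-166))/37702 = 38877*(1/9899) + (179*(-1/166))*(1/37702) = 38877/9899 - 179/166*1/37702 = 38877/9899 - 179/6258532 = 243311176643/61953208268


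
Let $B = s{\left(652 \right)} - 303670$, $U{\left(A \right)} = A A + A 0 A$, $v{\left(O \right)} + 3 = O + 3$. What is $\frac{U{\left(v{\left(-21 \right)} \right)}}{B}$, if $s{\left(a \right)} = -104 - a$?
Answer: $- \frac{441}{304426} \approx -0.0014486$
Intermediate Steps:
$v{\left(O \right)} = O$ ($v{\left(O \right)} = -3 + \left(O + 3\right) = -3 + \left(3 + O\right) = O$)
$U{\left(A \right)} = A^{2}$ ($U{\left(A \right)} = A^{2} + 0 A = A^{2} + 0 = A^{2}$)
$B = -304426$ ($B = \left(-104 - 652\right) - 303670 = -756 - 303670 = -304426$)
$\frac{U{\left(v{\left(-21 \right)} \right)}}{B} = \frac{\left(-21\right)^{2}}{-304426} = 441 \left(- \frac{1}{304426}\right) = - \frac{441}{304426}$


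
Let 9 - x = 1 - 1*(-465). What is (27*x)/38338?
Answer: -12339/38338 ≈ -0.32185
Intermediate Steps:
x = -457 (x = 9 - (1 - 1*(-465)) = 9 - (1 + 465) = 9 - 1*466 = 9 - 466 = -457)
(27*x)/38338 = (27*(-457))/38338 = -12339*1/38338 = -12339/38338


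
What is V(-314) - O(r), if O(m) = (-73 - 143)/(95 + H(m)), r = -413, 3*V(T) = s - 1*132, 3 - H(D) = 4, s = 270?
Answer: 2270/47 ≈ 48.298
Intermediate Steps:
H(D) = -1 (H(D) = 3 - 1*4 = 3 - 4 = -1)
V(T) = 46 (V(T) = (270 - 1*132)/3 = (270 - 132)/3 = (1/3)*138 = 46)
O(m) = -108/47 (O(m) = (-73 - 143)/(95 - 1) = -216/94 = -216*1/94 = -108/47)
V(-314) - O(r) = 46 - 1*(-108/47) = 46 + 108/47 = 2270/47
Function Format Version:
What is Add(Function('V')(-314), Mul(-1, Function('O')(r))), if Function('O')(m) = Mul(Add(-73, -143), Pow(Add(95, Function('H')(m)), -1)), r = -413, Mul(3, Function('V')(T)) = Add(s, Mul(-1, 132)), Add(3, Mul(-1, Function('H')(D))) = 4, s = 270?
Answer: Rational(2270, 47) ≈ 48.298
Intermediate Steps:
Function('H')(D) = -1 (Function('H')(D) = Add(3, Mul(-1, 4)) = Add(3, -4) = -1)
Function('V')(T) = 46 (Function('V')(T) = Mul(Rational(1, 3), Add(270, Mul(-1, 132))) = Mul(Rational(1, 3), Add(270, -132)) = Mul(Rational(1, 3), 138) = 46)
Function('O')(m) = Rational(-108, 47) (Function('O')(m) = Mul(Add(-73, -143), Pow(Add(95, -1), -1)) = Mul(-216, Pow(94, -1)) = Mul(-216, Rational(1, 94)) = Rational(-108, 47))
Add(Function('V')(-314), Mul(-1, Function('O')(r))) = Add(46, Mul(-1, Rational(-108, 47))) = Add(46, Rational(108, 47)) = Rational(2270, 47)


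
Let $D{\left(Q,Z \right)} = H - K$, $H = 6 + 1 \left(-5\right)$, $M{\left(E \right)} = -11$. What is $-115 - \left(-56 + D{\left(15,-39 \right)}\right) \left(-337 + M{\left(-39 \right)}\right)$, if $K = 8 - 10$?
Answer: $-18559$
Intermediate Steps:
$H = 1$ ($H = 6 - 5 = 1$)
$K = -2$ ($K = 8 - 10 = -2$)
$D{\left(Q,Z \right)} = 3$ ($D{\left(Q,Z \right)} = 1 - -2 = 1 + 2 = 3$)
$-115 - \left(-56 + D{\left(15,-39 \right)}\right) \left(-337 + M{\left(-39 \right)}\right) = -115 - \left(-56 + 3\right) \left(-337 - 11\right) = -115 - \left(-53\right) \left(-348\right) = -115 - 18444 = -18559$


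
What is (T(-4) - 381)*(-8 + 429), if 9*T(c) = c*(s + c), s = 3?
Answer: -1441925/9 ≈ -1.6021e+5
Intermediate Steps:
T(c) = c*(3 + c)/9 (T(c) = (c*(3 + c))/9 = c*(3 + c)/9)
(T(-4) - 381)*(-8 + 429) = ((⅑)*(-4)*(3 - 4) - 381)*(-8 + 429) = ((⅑)*(-4)*(-1) - 381)*421 = (4/9 - 381)*421 = -3425/9*421 = -1441925/9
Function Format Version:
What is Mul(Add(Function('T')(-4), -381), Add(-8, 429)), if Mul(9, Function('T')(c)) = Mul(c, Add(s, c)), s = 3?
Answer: Rational(-1441925, 9) ≈ -1.6021e+5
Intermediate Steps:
Function('T')(c) = Mul(Rational(1, 9), c, Add(3, c)) (Function('T')(c) = Mul(Rational(1, 9), Mul(c, Add(3, c))) = Mul(Rational(1, 9), c, Add(3, c)))
Mul(Add(Function('T')(-4), -381), Add(-8, 429)) = Mul(Add(Mul(Rational(1, 9), -4, Add(3, -4)), -381), Add(-8, 429)) = Mul(Add(Mul(Rational(1, 9), -4, -1), -381), 421) = Mul(Add(Rational(4, 9), -381), 421) = Mul(Rational(-3425, 9), 421) = Rational(-1441925, 9)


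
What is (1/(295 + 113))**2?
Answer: 1/166464 ≈ 6.0073e-6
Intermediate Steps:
(1/(295 + 113))**2 = (1/408)**2 = 1/166464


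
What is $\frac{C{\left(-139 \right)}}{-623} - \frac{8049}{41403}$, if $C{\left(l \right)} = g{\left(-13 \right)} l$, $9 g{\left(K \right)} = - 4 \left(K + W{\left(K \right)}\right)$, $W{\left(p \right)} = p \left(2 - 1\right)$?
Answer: $\frac{184463675}{77382207} \approx 2.3838$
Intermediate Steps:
$W{\left(p \right)} = p$ ($W{\left(p \right)} = p 1 = p$)
$g{\left(K \right)} = - \frac{8 K}{9}$ ($g{\left(K \right)} = \frac{\left(-4\right) \left(K + K\right)}{9} = \frac{\left(-4\right) 2 K}{9} = \frac{\left(-8\right) K}{9} = - \frac{8 K}{9}$)
$C{\left(l \right)} = \frac{104 l}{9}$ ($C{\left(l \right)} = \left(- \frac{8}{9}\right) \left(-13\right) l = \frac{104 l}{9}$)
$\frac{C{\left(-139 \right)}}{-623} - \frac{8049}{41403} = \frac{\frac{104}{9} \left(-139\right)}{-623} - \frac{8049}{41403} = \left(- \frac{14456}{9}\right) \left(- \frac{1}{623}\right) - \frac{2683}{13801} = \frac{14456}{5607} - \frac{2683}{13801} = \frac{184463675}{77382207}$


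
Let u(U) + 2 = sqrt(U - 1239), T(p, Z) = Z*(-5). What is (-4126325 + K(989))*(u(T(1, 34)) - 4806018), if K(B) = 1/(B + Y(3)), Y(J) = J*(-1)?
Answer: 9776781832511490/493 - 4068556449*I*sqrt(1409)/986 ≈ 1.9831e+13 - 1.5489e+8*I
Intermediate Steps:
Y(J) = -J
T(p, Z) = -5*Z
u(U) = -2 + sqrt(-1239 + U) (u(U) = -2 + sqrt(U - 1239) = -2 + sqrt(-1239 + U))
K(B) = 1/(-3 + B) (K(B) = 1/(B - 1*3) = 1/(B - 3) = 1/(-3 + B))
(-4126325 + K(989))*(u(T(1, 34)) - 4806018) = (-4126325 + 1/(-3 + 989))*((-2 + sqrt(-1239 - 5*34)) - 4806018) = (-4126325 + 1/986)*((-2 + sqrt(-1239 - 170)) - 4806018) = (-4126325 + 1/986)*((-2 + sqrt(-1409)) - 4806018) = -4068556449*((-2 + I*sqrt(1409)) - 4806018)/986 = -4068556449*(-4806020 + I*sqrt(1409))/986 = 9776781832511490/493 - 4068556449*I*sqrt(1409)/986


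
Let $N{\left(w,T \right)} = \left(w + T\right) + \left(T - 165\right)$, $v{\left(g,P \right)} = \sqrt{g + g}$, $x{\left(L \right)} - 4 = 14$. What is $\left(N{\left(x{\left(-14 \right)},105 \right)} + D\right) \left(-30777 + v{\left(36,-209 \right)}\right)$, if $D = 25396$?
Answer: $-783551643 + 152754 \sqrt{2} \approx -7.8334 \cdot 10^{8}$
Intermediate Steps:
$x{\left(L \right)} = 18$ ($x{\left(L \right)} = 4 + 14 = 18$)
$v{\left(g,P \right)} = \sqrt{2} \sqrt{g}$ ($v{\left(g,P \right)} = \sqrt{2 g} = \sqrt{2} \sqrt{g}$)
$N{\left(w,T \right)} = -165 + w + 2 T$ ($N{\left(w,T \right)} = \left(T + w\right) + \left(-165 + T\right) = -165 + w + 2 T$)
$\left(N{\left(x{\left(-14 \right)},105 \right)} + D\right) \left(-30777 + v{\left(36,-209 \right)}\right) = \left(\left(-165 + 18 + 2 \cdot 105\right) + 25396\right) \left(-30777 + \sqrt{2} \sqrt{36}\right) = \left(\left(-165 + 18 + 210\right) + 25396\right) \left(-30777 + \sqrt{2} \cdot 6\right) = \left(63 + 25396\right) \left(-30777 + 6 \sqrt{2}\right) = 25459 \left(-30777 + 6 \sqrt{2}\right) = -783551643 + 152754 \sqrt{2}$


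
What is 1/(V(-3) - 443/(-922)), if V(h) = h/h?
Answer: 922/1365 ≈ 0.67546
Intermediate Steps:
V(h) = 1
1/(V(-3) - 443/(-922)) = 1/(1 - 443/(-922)) = 1/(1 - 443*(-1/922)) = 1/(1 + 443/922) = 1/(1365/922) = 922/1365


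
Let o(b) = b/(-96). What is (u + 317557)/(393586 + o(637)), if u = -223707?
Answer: 9009600/37783619 ≈ 0.23845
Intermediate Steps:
o(b) = -b/96 (o(b) = b*(-1/96) = -b/96)
(u + 317557)/(393586 + o(637)) = (-223707 + 317557)/(393586 - 1/96*637) = 93850/(393586 - 637/96) = 93850/(37783619/96) = 93850*(96/37783619) = 9009600/37783619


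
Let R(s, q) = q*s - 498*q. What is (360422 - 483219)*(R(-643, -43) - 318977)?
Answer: 33144629458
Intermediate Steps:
R(s, q) = -498*q + q*s
(360422 - 483219)*(R(-643, -43) - 318977) = (360422 - 483219)*(-43*(-498 - 643) - 318977) = -122797*(-43*(-1141) - 318977) = -122797*(49063 - 318977) = -122797*(-269914) = 33144629458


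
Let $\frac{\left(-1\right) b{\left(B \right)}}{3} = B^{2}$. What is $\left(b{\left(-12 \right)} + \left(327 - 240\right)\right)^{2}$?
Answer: $119025$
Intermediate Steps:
$b{\left(B \right)} = - 3 B^{2}$
$\left(b{\left(-12 \right)} + \left(327 - 240\right)\right)^{2} = \left(- 3 \left(-12\right)^{2} + \left(327 - 240\right)\right)^{2} = \left(\left(-3\right) 144 + \left(327 - 240\right)\right)^{2} = \left(-432 + 87\right)^{2} = \left(-345\right)^{2} = 119025$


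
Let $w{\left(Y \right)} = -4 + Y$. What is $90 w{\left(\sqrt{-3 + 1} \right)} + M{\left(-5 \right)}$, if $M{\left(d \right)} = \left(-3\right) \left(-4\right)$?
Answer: $-348 + 90 i \sqrt{2} \approx -348.0 + 127.28 i$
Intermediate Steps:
$M{\left(d \right)} = 12$
$90 w{\left(\sqrt{-3 + 1} \right)} + M{\left(-5 \right)} = 90 \left(-4 + \sqrt{-3 + 1}\right) + 12 = 90 \left(-4 + \sqrt{-2}\right) + 12 = 90 \left(-4 + i \sqrt{2}\right) + 12 = \left(-360 + 90 i \sqrt{2}\right) + 12 = -348 + 90 i \sqrt{2}$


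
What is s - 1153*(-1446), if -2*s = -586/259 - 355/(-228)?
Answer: 196907518415/118104 ≈ 1.6672e+6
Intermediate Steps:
s = 41663/118104 (s = -(-586/259 - 355/(-228))/2 = -(-586*1/259 - 355*(-1/228))/2 = -(-586/259 + 355/228)/2 = -1/2*(-41663/59052) = 41663/118104 ≈ 0.35277)
s - 1153*(-1446) = 41663/118104 - 1153*(-1446) = 41663/118104 + 1667238 = 196907518415/118104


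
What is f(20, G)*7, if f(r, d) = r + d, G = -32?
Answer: -84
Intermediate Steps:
f(r, d) = d + r
f(20, G)*7 = (-32 + 20)*7 = -12*7 = -84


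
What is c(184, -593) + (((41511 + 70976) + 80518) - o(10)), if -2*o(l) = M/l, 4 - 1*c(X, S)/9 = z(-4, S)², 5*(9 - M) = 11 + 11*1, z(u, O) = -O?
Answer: -297179977/100 ≈ -2.9718e+6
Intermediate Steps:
M = 23/5 (M = 9 - (11 + 11*1)/5 = 9 - (11 + 11)/5 = 9 - ⅕*22 = 9 - 22/5 = 23/5 ≈ 4.6000)
c(X, S) = 36 - 9*S²
o(l) = -23/(10*l)
c(184, -593) + (((41511 + 70976) + 80518) - o(10)) = (36 - 9*(-593)²) + (((41511 + 70976) + 80518) - (-23)/(10*10)) = (36 - 9*351649) + ((112487 + 80518) - (-23)/(10*10)) = (36 - 3164841) + (193005 - 1*(-23/100)) = -3164805 + (193005 + 23/100) = -3164805 + 19300523/100 = -297179977/100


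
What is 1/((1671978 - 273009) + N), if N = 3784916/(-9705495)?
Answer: 9705495/13577682849739 ≈ 7.1481e-7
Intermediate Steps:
N = -3784916/9705495 (N = 3784916*(-1/9705495) = -3784916/9705495 ≈ -0.38998)
1/((1671978 - 273009) + N) = 1/((1671978 - 273009) - 3784916/9705495) = 1/(1398969 - 3784916/9705495) = 1/(13577682849739/9705495) = 9705495/13577682849739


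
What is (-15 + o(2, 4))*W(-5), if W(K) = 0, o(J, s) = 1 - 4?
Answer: 0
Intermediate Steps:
o(J, s) = -3
(-15 + o(2, 4))*W(-5) = (-15 - 3)*0 = -18*0 = 0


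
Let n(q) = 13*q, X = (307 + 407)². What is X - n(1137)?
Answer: 495015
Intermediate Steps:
X = 509796 (X = 714² = 509796)
X - n(1137) = 509796 - 13*1137 = 509796 - 1*14781 = 509796 - 14781 = 495015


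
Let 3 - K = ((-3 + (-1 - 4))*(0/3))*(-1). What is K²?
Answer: 9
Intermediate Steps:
K = 3 (K = 3 - (-3 + (-1 - 4))*(0/3)*(-1) = 3 - (-3 - 5)*(0*(⅓))*(-1) = 3 - (-8*0)*(-1) = 3 - 0*(-1) = 3 - 1*0 = 3 + 0 = 3)
K² = 3² = 9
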